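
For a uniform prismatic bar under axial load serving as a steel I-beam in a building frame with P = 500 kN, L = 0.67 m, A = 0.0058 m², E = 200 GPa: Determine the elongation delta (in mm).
Model: a uniform prismatic bar under axial load, so delta = (P·L) / (A·E).
Convert to SI units:
  P = 500 kN = 500000 N
  E = 200 GPa = 2 × 10¹¹ Pa
Substitute:
  delta = (500000 × 0.67) / (0.0058 × (2 × 10¹¹))
  delta = 0.0002888 m
Convert: delta = 0.0002888 m = 0.2888 mm
Final answer: delta = 0.2888 mm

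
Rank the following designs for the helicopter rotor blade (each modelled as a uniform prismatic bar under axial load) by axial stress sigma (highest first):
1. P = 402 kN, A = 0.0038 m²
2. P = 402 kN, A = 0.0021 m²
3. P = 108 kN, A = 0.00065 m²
Model: a uniform prismatic bar under axial load, so sigma = P / A (SI units).
  Case 1: sigma = 402000 / 0.0038 = 1.058 × 10⁸ Pa = 105.8 MPa
  Case 2: sigma = 402000 / 0.0021 = 1.914 × 10⁸ Pa = 191.4 MPa
  Case 3: sigma = 108000 / 0.00065 = 1.662 × 10⁸ Pa = 166.2 MPa
Ordering: 191.4 MPa (case 2) > 166.2 MPa (case 3) > 105.8 MPa (case 1)
Final answer: 2, 3, 1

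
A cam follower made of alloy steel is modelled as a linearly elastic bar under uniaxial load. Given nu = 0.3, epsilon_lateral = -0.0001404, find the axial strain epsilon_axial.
Model: a linearly elastic bar under uniaxial load, so epsilon_lateral = -nu·epsilon_axial.
Solve for epsilon_axial: epsilon_axial = -epsilon_lateral / nu.
Substitute:
  epsilon_axial = -(-0.0001404) / 0.3
  epsilon_axial = 0.000468
Final answer: epsilon_axial = 0.000468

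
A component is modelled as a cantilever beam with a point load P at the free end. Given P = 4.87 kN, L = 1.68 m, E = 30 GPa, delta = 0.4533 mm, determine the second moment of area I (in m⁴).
Model: a cantilever beam with a point load P at the free end, so delta = (P·L^3) / (3·E·I).
Solve for I: I = (P·L^3) / (3·delta·E).
Convert to SI units:
  P = 4.87 kN = 4870 N
  E = 30 GPa = 3 × 10¹⁰ Pa
  delta = 0.4533 mm = 0.0004533 m
Substitute:
  I = (4870 × 1.68^3) / (3 × 0.0004533 × (3 × 10¹⁰))
  I = 0.000566 m⁴
Final answer: I = 0.000566 m⁴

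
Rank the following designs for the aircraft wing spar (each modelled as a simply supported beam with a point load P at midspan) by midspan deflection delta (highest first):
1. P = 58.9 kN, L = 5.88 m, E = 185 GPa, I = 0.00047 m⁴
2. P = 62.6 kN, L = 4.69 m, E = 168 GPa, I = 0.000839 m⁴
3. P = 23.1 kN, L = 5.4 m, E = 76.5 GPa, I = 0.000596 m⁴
Model: a simply supported beam with a point load P at midspan, so delta = (P·L^3) / (48·E·I) (SI units).
  Case 1: delta = (58900 × 5.88^3) / (48 × (1.85 × 10¹¹) × 0.00047) = 0.002869 m = 2.869 mm
  Case 2: delta = (62600 × 4.69^3) / (48 × (1.68 × 10¹¹) × 0.000839) = 0.0009545 m = 0.9545 mm
  Case 3: delta = (23100 × 5.4^3) / (48 × (7.65 × 10¹⁰) × 0.000596) = 0.001662 m = 1.662 mm
Ordering: 2.869 mm (case 1) > 1.662 mm (case 3) > 0.9545 mm (case 2)
Final answer: 1, 3, 2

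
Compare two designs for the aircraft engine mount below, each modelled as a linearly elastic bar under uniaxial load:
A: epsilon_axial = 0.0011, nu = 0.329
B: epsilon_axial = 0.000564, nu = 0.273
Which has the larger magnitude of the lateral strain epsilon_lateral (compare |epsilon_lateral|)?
Model: a linearly elastic bar under uniaxial load, so epsilon_lateral = -nu·epsilon_axial (SI units).
  A: epsilon_lateral = -(0.329 × 0.0011) = -0.0003619
  B: epsilon_lateral = -(0.273 × 0.000564) = -0.000154
|epsilon_lateral|: A = 0.0003619, B = 0.000154, so A is larger in magnitude.
Final answer: A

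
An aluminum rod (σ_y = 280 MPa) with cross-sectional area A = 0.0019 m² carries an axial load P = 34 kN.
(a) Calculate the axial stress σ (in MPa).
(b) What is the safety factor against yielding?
(a) Axial stress σ = P/A. Convert P = 34 kN = 34000 N.
  σ = 34000 / 0.0019 = 1.789 × 10⁷ Pa = 17.89 MPa
(b) Safety factor SF = σ_y/σ = 280 / 17.89 = 15.65
Final answer: (a) σ = 17.89 MPa, (b) SF = 15.65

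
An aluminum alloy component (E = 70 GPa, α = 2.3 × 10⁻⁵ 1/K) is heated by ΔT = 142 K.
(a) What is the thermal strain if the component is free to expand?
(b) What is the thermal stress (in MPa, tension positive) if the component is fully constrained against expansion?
(a) Free thermal strain ε_th = α·ΔT = (2.3 × 10⁻⁵) × 142 = 0.003266
(b) Fully constrained, the expansion is suppressed, so σ = -E·α·ΔT. Convert E = 70 GPa = 7 × 10¹⁰ Pa.
  σ = -(7 × 10¹⁰) × (2.3 × 10⁻⁵) × 142 = -2.286 × 10⁸ Pa = -228.6 MPa (compressive)
Final answer: (a) ε_th = 0.003266, (b) σ = -228.6 MPa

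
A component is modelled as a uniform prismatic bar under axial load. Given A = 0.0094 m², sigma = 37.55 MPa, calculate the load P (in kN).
Model: a uniform prismatic bar under axial load, so sigma = P / A.
Solve for P: P = sigma·A.
Convert to SI units:
  sigma = 37.55 MPa = 3.755 × 10⁷ Pa
Substitute:
  P = (3.755 × 10⁷) × 0.0094
  P = 353000 N
Convert: P = 353000 N = 353 kN
Final answer: P = 353 kN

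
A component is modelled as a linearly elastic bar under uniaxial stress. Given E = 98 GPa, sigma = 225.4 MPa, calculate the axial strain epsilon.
Model: a linearly elastic bar under uniaxial stress, so sigma = E·epsilon.
Solve for epsilon: epsilon = sigma / E.
Convert to SI units:
  E = 98 GPa = 9.8 × 10¹⁰ Pa
  sigma = 225.4 MPa = 2.254 × 10⁸ Pa
Substitute:
  epsilon = (2.254 × 10⁸) / (9.8 × 10¹⁰)
  epsilon = 0.0023
Final answer: epsilon = 0.0023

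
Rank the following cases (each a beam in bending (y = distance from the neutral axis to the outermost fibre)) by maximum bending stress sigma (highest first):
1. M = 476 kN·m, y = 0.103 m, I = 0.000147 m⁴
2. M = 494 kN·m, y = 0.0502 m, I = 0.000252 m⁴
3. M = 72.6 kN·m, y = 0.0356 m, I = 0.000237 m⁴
Model: a beam in bending (y = distance from the neutral axis to the outermost fibre), so sigma = (M·y) / I (SI units).
  Case 1: sigma = (476000 × 0.103) / 0.000147 = 3.335 × 10⁸ Pa = 333.5 MPa
  Case 2: sigma = (494000 × 0.0502) / 0.000252 = 9.841 × 10⁷ Pa = 98.41 MPa
  Case 3: sigma = (72600 × 0.0356) / 0.000237 = 1.091 × 10⁷ Pa = 10.91 MPa
Ordering: 333.5 MPa (case 1) > 98.41 MPa (case 2) > 10.91 MPa (case 3)
Final answer: 1, 2, 3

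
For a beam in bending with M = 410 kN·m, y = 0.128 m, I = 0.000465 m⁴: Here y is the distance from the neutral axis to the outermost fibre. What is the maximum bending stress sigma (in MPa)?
Model: a beam in bending, so sigma = (M·y) / I.
Convert to SI units:
  M = 410 kN·m = 410000 N·m
Substitute:
  sigma = (410000 × 0.128) / 0.000465
  sigma = 1.129 × 10⁸ Pa
Convert: sigma = 1.129 × 10⁸ Pa = 112.9 MPa
Final answer: sigma = 112.9 MPa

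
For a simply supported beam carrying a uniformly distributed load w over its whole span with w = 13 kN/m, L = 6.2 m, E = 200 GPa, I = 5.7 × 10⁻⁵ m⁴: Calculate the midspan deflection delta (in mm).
Model: a simply supported beam carrying a uniformly distributed load w over its whole span, so delta = (5·w·L^4) / (384·E·I).
Convert to SI units:
  w = 13 kN/m = 13000 N/m
  E = 200 GPa = 2 × 10¹¹ Pa
Substitute:
  delta = (5 × 13000 × 6.2^4) / (384 × (2 × 10¹¹) × (5.7 × 10⁻⁵))
  delta = 0.02194 m
Convert: delta = 0.02194 m = 21.94 mm
Final answer: delta = 21.94 mm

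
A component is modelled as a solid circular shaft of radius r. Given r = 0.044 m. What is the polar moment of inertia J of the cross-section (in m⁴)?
Model: a solid circular shaft of radius r, so J = (π·r^4) / 2.
Substitute:
  J = (π × 0.044^4) / 2
  J = 5.887 × 10⁻⁶ m⁴
Final answer: J = 5.887 × 10⁻⁶ m⁴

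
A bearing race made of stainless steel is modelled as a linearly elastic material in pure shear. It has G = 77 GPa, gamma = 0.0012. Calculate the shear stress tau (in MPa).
Model: a linearly elastic material in pure shear, so tau = G·gamma.
Convert to SI units:
  G = 77 GPa = 7.7 × 10¹⁰ Pa
Substitute:
  tau = (7.7 × 10¹⁰) × 0.0012
  tau = 9.24 × 10⁷ Pa
Convert: tau = 9.24 × 10⁷ Pa = 92.4 MPa
Final answer: tau = 92.4 MPa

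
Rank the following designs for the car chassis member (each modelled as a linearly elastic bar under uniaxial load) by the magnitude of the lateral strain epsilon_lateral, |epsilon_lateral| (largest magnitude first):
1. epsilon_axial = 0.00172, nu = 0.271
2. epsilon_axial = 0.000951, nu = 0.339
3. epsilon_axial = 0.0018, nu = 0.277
Model: a linearly elastic bar under uniaxial load, so epsilon_lateral = -nu·epsilon_axial (SI units).
  Case 1: epsilon_lateral = -(0.271 × 0.00172) = -0.0004661
  Case 2: epsilon_lateral = -(0.339 × 0.000951) = -0.0003224
  Case 3: epsilon_lateral = -(0.277 × 0.0018) = -0.0004986
Ordering by |epsilon_lateral|: 0.0004986 (case 3) > 0.0004661 (case 1) > 0.0003224 (case 2)
Final answer: 3, 1, 2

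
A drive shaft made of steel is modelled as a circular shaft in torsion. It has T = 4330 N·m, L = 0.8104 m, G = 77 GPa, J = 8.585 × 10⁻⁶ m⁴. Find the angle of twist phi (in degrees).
Model: a circular shaft in torsion, so phi = (T·L) / (G·J).
Convert to SI units:
  G = 77 GPa = 7.7 × 10¹⁰ Pa
Substitute:
  phi = (4330 × 0.8104) / ((7.7 × 10¹⁰) × (8.585 × 10⁻⁶))
  phi = 0.005308 rad
Convert to degrees: phi = 0.005308 × 180/π = 0.3041°
Final answer: phi = 0.3041°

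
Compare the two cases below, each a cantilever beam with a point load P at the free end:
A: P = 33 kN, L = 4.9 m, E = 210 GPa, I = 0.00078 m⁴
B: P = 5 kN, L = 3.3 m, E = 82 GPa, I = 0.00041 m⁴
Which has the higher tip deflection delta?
Model: a cantilever beam with a point load P at the free end, so delta = (P·L^3) / (3·E·I) (SI units).
  A: delta = (33000 × 4.9^3) / (3 × (2.1 × 10¹¹) × 0.00078) = 0.007901 m = 7.901 mm
  B: delta = (5000 × 3.3^3) / (3 × (8.2 × 10¹⁰) × 0.00041) = 0.001782 m = 1.782 mm
7.901 mm > 1.782 mm, so A is larger.
Final answer: A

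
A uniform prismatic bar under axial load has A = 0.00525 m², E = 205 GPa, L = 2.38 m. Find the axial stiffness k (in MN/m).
Model: a uniform prismatic bar under axial load, so k = (A·E) / L.
Convert to SI units:
  E = 205 GPa = 2.05 × 10¹¹ Pa
Substitute:
  k = (0.00525 × (2.05 × 10¹¹)) / 2.38
  k = 4.522 × 10⁸ N/m
Convert: k = 4.522 × 10⁸ N/m = 452.2 MN/m
Final answer: k = 452.2 MN/m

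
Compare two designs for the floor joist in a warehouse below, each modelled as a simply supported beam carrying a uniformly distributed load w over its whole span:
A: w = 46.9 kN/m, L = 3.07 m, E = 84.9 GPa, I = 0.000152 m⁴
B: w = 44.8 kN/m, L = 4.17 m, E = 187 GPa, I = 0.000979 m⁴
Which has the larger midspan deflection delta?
Model: a simply supported beam carrying a uniformly distributed load w over its whole span, so delta = (5·w·L^4) / (384·E·I) (SI units).
  A: delta = (5 × 46900 × 3.07^4) / (384 × (8.49 × 10¹⁰) × 0.000152) = 0.004204 m = 4.204 mm
  B: delta = (5 × 44800 × 4.17^4) / (384 × (1.87 × 10¹¹) × 0.000979) = 0.0009635 m = 0.9635 mm
4.204 mm > 0.9635 mm, so A is larger.
Final answer: A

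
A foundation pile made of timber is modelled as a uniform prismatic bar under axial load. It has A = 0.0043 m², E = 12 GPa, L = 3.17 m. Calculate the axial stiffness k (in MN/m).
Model: a uniform prismatic bar under axial load, so k = (A·E) / L.
Convert to SI units:
  E = 12 GPa = 1.2 × 10¹⁰ Pa
Substitute:
  k = (0.0043 × (1.2 × 10¹⁰)) / 3.17
  k = 1.628 × 10⁷ N/m
Convert: k = 1.628 × 10⁷ N/m = 16.28 MN/m
Final answer: k = 16.28 MN/m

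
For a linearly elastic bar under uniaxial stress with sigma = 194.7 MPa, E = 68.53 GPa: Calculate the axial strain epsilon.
Model: a linearly elastic bar under uniaxial stress, so epsilon = sigma / E.
Convert to SI units:
  sigma = 194.7 MPa = 1.947 × 10⁸ Pa
  E = 68.53 GPa = 6.853 × 10¹⁰ Pa
Substitute:
  epsilon = (1.947 × 10⁸) / (6.853 × 10¹⁰)
  epsilon = 0.002841
Final answer: epsilon = 0.002841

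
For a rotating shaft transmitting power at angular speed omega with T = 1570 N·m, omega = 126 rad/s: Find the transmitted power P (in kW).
Model: a rotating shaft transmitting power at angular speed omega, so P = T·omega.
Substitute:
  P = 1570 × 126
  P = 197800 W
Convert: P = 197800 W = 197.8 kW
Final answer: P = 197.8 kW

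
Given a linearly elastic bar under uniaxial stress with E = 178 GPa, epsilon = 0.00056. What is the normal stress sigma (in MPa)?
Model: a linearly elastic bar under uniaxial stress, so sigma = E·epsilon.
Convert to SI units:
  E = 178 GPa = 1.78 × 10¹¹ Pa
Substitute:
  sigma = (1.78 × 10¹¹) × 0.00056
  sigma = 9.968 × 10⁷ Pa
Convert: sigma = 9.968 × 10⁷ Pa = 99.68 MPa
Final answer: sigma = 99.68 MPa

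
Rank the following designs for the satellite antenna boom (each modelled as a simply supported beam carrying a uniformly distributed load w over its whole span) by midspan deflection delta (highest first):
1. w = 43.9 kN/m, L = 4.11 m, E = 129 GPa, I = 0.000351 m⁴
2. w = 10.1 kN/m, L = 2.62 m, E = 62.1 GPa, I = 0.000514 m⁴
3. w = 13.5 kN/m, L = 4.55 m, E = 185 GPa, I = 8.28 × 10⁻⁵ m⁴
Model: a simply supported beam carrying a uniformly distributed load w over its whole span, so delta = (5·w·L^4) / (384·E·I) (SI units).
  Case 1: delta = (5 × 43900 × 4.11^4) / (384 × (1.29 × 10¹¹) × 0.000351) = 0.003602 m = 3.602 mm
  Case 2: delta = (5 × 10100 × 2.62^4) / (384 × (6.21 × 10¹⁰) × 0.000514) = 0.0001941 m = 0.1941 mm
  Case 3: delta = (5 × 13500 × 4.55^4) / (384 × (1.85 × 10¹¹) × (8.28 × 10⁻⁵)) = 0.004918 m = 4.918 mm
Ordering: 4.918 mm (case 3) > 3.602 mm (case 1) > 0.1941 mm (case 2)
Final answer: 3, 1, 2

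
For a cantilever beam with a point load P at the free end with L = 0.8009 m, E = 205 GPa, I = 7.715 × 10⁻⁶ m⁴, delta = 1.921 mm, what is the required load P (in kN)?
Model: a cantilever beam with a point load P at the free end, so delta = (P·L^3) / (3·E·I).
Solve for P: P = (3·delta·E·I) / L^3.
Convert to SI units:
  E = 205 GPa = 2.05 × 10¹¹ Pa
  delta = 1.921 mm = 0.001921 m
Substitute:
  P = (3 × 0.001921 × (2.05 × 10¹¹) × (7.715 × 10⁻⁶)) / 0.8009^3
  P = 17740 N
Convert: P = 17740 N = 17.74 kN
Final answer: P = 17.74 kN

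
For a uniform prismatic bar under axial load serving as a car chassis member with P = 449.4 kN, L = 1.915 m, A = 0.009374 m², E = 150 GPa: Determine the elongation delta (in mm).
Model: a uniform prismatic bar under axial load, so delta = (P·L) / (A·E).
Convert to SI units:
  P = 449.4 kN = 449400 N
  E = 150 GPa = 1.5 × 10¹¹ Pa
Substitute:
  delta = (449400 × 1.915) / (0.009374 × (1.5 × 10¹¹))
  delta = 0.000612 m
Convert: delta = 0.000612 m = 0.612 mm
Final answer: delta = 0.612 mm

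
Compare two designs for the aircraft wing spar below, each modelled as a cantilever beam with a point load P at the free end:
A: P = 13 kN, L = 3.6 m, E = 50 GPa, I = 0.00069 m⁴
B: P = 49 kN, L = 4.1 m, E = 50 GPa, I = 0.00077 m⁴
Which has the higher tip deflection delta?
Model: a cantilever beam with a point load P at the free end, so delta = (P·L^3) / (3·E·I) (SI units).
  A: delta = (13000 × 3.6^3) / (3 × (5 × 10¹⁰) × 0.00069) = 0.00586 m = 5.86 mm
  B: delta = (49000 × 4.1^3) / (3 × (5 × 10¹⁰) × 0.00077) = 0.02924 m = 29.24 mm
29.24 mm > 5.86 mm, so B is larger.
Final answer: B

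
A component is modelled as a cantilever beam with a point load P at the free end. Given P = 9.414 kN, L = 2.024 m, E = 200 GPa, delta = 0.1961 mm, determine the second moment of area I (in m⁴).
Model: a cantilever beam with a point load P at the free end, so delta = (P·L^3) / (3·E·I).
Solve for I: I = (P·L^3) / (3·delta·E).
Convert to SI units:
  P = 9.414 kN = 9414 N
  E = 200 GPa = 2 × 10¹¹ Pa
  delta = 0.1961 mm = 0.0001961 m
Substitute:
  I = (9414 × 2.024^3) / (3 × 0.0001961 × (2 × 10¹¹))
  I = 0.0006634 m⁴
Final answer: I = 0.0006634 m⁴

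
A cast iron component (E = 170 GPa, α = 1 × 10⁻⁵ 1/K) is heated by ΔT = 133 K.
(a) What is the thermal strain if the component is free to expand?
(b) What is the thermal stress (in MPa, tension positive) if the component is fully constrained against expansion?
(a) Free thermal strain ε_th = α·ΔT = (1 × 10⁻⁵) × 133 = 0.00133
(b) Fully constrained, the expansion is suppressed, so σ = -E·α·ΔT. Convert E = 170 GPa = 1.7 × 10¹¹ Pa.
  σ = -(1.7 × 10¹¹) × (1 × 10⁻⁵) × 133 = -2.261 × 10⁸ Pa = -226.1 MPa (compressive)
Final answer: (a) ε_th = 0.00133, (b) σ = -226.1 MPa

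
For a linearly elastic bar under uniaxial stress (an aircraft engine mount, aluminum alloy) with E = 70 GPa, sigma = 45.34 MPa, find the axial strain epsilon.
Model: a linearly elastic bar under uniaxial stress, so sigma = E·epsilon.
Solve for epsilon: epsilon = sigma / E.
Convert to SI units:
  E = 70 GPa = 7 × 10¹⁰ Pa
  sigma = 45.34 MPa = 4.534 × 10⁷ Pa
Substitute:
  epsilon = (4.534 × 10⁷) / (7 × 10¹⁰)
  epsilon = 0.0006477
Final answer: epsilon = 0.0006477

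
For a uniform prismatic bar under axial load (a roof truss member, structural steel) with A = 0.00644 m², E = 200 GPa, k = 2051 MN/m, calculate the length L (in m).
Model: a uniform prismatic bar under axial load, so k = (A·E) / L.
Solve for L: L = (A·E) / k.
Convert to SI units:
  E = 200 GPa = 2 × 10¹¹ Pa
  k = 2051 MN/m = 2.051 × 10⁹ N/m
Substitute:
  L = (0.00644 × (2 × 10¹¹)) / (2.051 × 10⁹)
  L = 0.628 m
Final answer: L = 0.628 m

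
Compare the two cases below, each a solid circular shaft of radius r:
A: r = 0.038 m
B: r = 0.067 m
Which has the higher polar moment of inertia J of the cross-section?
Model: a solid circular shaft of radius r, so J = (π·r^4) / 2 (SI units).
  A: J = (π × 0.038^4) / 2 = 3.275 × 10⁻⁶ m⁴
  B: J = (π × 0.067^4) / 2 = 3.165 × 10⁻⁵ m⁴
3.165 × 10⁻⁵ m⁴ > 3.275 × 10⁻⁶ m⁴, so B is larger.
Final answer: B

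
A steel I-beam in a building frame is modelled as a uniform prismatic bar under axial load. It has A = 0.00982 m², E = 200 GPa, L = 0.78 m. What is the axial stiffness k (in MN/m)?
Model: a uniform prismatic bar under axial load, so k = (A·E) / L.
Convert to SI units:
  E = 200 GPa = 2 × 10¹¹ Pa
Substitute:
  k = (0.00982 × (2 × 10¹¹)) / 0.78
  k = 2.518 × 10⁹ N/m
Convert: k = 2.518 × 10⁹ N/m = 2518 MN/m
Final answer: k = 2518 MN/m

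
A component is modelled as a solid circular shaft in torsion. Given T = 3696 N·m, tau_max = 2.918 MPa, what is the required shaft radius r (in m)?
Model: a solid circular shaft in torsion, so tau_max = (2·T) / (π·r^3).
Solve for r: r = ((2·T) / (π·tau_max))^(1/3).
Convert to SI units:
  tau_max = 2.918 MPa = 2.918 × 10⁶ Pa
Substitute:
  r = ((2 × 3696) / (π × (2.918 × 10⁶)))^(1/3)
  r = 0.09308 m
Final answer: r = 0.09308 m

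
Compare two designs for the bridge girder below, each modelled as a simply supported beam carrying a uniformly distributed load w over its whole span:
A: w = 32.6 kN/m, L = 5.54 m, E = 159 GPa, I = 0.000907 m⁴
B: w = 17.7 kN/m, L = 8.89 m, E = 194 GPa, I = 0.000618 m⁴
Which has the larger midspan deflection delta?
Model: a simply supported beam carrying a uniformly distributed load w over its whole span, so delta = (5·w·L^4) / (384·E·I) (SI units).
  A: delta = (5 × 32600 × 5.54^4) / (384 × (1.59 × 10¹¹) × 0.000907) = 0.002773 m = 2.773 mm
  B: delta = (5 × 17700 × 8.89^4) / (384 × (1.94 × 10¹¹) × 0.000618) = 0.01201 m = 12.01 mm
12.01 mm > 2.773 mm, so B is larger.
Final answer: B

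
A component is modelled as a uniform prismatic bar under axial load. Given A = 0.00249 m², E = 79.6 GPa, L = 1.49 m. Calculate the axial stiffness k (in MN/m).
Model: a uniform prismatic bar under axial load, so k = (A·E) / L.
Convert to SI units:
  E = 79.6 GPa = 7.96 × 10¹⁰ Pa
Substitute:
  k = (0.00249 × (7.96 × 10¹⁰)) / 1.49
  k = 1.33 × 10⁸ N/m
Convert: k = 1.33 × 10⁸ N/m = 133 MN/m
Final answer: k = 133 MN/m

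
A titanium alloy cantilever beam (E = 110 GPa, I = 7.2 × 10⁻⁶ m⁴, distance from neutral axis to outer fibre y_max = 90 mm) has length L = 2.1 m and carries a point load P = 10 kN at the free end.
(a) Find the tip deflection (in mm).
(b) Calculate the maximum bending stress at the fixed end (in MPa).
(a) Tip deflection of a cantilever with an end point load: δ = P·L^3 / (3·E·I). Convert P = 10 kN = 10000 N, E = 110 GPa = 1.1 × 10¹¹ Pa.
  δ = (10000 × 2.1^3) / (3 × (1.1 × 10¹¹) × (7.2 × 10⁻⁶)) = 0.03898 m = 38.98 mm
(b) Maximum bending moment at the fixed end: M = P·L = 10000 × 2.1 = 21000 N·m. Convert y_max = 90 mm = 0.09 m.
  σ = M·y_max / I = (21000 × 0.09) / (7.2 × 10⁻⁶) = 2.625 × 10⁸ Pa = 262.5 MPa
Final answer: (a) δ = 38.98 mm, (b) σ = 262.5 MPa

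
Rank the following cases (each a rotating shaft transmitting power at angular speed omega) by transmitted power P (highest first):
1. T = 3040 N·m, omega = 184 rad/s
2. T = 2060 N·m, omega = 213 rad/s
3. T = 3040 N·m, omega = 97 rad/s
Model: a rotating shaft transmitting power at angular speed omega, so P = T·omega (SI units).
  Case 1: P = 3040 × 184 = 559400 W = 559.4 kW
  Case 2: P = 2060 × 213 = 438800 W = 438.8 kW
  Case 3: P = 3040 × 97 = 294900 W = 294.9 kW
Ordering: 559.4 kW (case 1) > 438.8 kW (case 2) > 294.9 kW (case 3)
Final answer: 1, 2, 3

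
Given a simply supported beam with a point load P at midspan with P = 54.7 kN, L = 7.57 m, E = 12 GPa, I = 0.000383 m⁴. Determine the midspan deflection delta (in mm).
Model: a simply supported beam with a point load P at midspan, so delta = (P·L^3) / (48·E·I).
Convert to SI units:
  P = 54.7 kN = 54700 N
  E = 12 GPa = 1.2 × 10¹⁰ Pa
Substitute:
  delta = (54700 × 7.57^3) / (48 × (1.2 × 10¹⁰) × 0.000383)
  delta = 0.1076 m
Convert: delta = 0.1076 m = 107.6 mm
Final answer: delta = 107.6 mm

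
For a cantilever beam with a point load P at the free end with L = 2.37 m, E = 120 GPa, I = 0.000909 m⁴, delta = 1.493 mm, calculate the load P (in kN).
Model: a cantilever beam with a point load P at the free end, so delta = (P·L^3) / (3·E·I).
Solve for P: P = (3·delta·E·I) / L^3.
Convert to SI units:
  E = 120 GPa = 1.2 × 10¹¹ Pa
  delta = 1.493 mm = 0.001493 m
Substitute:
  P = (3 × 0.001493 × (1.2 × 10¹¹) × 0.000909) / 2.37^3
  P = 36700 N
Convert: P = 36700 N = 36.7 kN
Final answer: P = 36.7 kN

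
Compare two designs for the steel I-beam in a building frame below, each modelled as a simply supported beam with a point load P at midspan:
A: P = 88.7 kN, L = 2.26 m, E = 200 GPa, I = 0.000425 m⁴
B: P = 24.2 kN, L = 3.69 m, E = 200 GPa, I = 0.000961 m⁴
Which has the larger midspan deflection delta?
Model: a simply supported beam with a point load P at midspan, so delta = (P·L^3) / (48·E·I) (SI units).
  A: delta = (88700 × 2.26^3) / (48 × (2 × 10¹¹) × 0.000425) = 0.000251 m = 0.251 mm
  B: delta = (24200 × 3.69^3) / (48 × (2 × 10¹¹) × 0.000961) = 0.0001318 m = 0.1318 mm
0.251 mm > 0.1318 mm, so A is larger.
Final answer: A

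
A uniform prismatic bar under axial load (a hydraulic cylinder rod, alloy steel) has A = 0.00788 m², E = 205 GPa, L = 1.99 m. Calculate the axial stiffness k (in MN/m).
Model: a uniform prismatic bar under axial load, so k = (A·E) / L.
Convert to SI units:
  E = 205 GPa = 2.05 × 10¹¹ Pa
Substitute:
  k = (0.00788 × (2.05 × 10¹¹)) / 1.99
  k = 8.118 × 10⁸ N/m
Convert: k = 8.118 × 10⁸ N/m = 811.8 MN/m
Final answer: k = 811.8 MN/m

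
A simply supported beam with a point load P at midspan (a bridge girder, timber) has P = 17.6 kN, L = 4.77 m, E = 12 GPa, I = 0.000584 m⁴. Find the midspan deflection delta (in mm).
Model: a simply supported beam with a point load P at midspan, so delta = (P·L^3) / (48·E·I).
Convert to SI units:
  P = 17.6 kN = 17600 N
  E = 12 GPa = 1.2 × 10¹⁰ Pa
Substitute:
  delta = (17600 × 4.77^3) / (48 × (1.2 × 10¹⁰) × 0.000584)
  delta = 0.005678 m
Convert: delta = 0.005678 m = 5.678 mm
Final answer: delta = 5.678 mm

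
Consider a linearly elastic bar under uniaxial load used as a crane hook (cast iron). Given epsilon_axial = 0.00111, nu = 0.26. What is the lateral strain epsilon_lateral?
Model: a linearly elastic bar under uniaxial load, so epsilon_lateral = -nu·epsilon_axial.
Substitute:
  epsilon_lateral = -(0.26 × 0.00111)
  epsilon_lateral = -0.0002886
Final answer: epsilon_lateral = -0.0002886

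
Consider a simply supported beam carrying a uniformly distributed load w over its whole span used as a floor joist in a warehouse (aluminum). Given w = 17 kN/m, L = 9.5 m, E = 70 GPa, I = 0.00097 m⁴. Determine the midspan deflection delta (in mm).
Model: a simply supported beam carrying a uniformly distributed load w over its whole span, so delta = (5·w·L^4) / (384·E·I).
Convert to SI units:
  w = 17 kN/m = 17000 N/m
  E = 70 GPa = 7 × 10¹⁰ Pa
Substitute:
  delta = (5 × 17000 × 9.5^4) / (384 × (7 × 10¹⁰) × 0.00097)
  delta = 0.02655 m
Convert: delta = 0.02655 m = 26.55 mm
Final answer: delta = 26.55 mm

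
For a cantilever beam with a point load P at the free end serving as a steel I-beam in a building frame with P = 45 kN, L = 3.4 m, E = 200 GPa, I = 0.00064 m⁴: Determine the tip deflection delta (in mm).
Model: a cantilever beam with a point load P at the free end, so delta = (P·L^3) / (3·E·I).
Convert to SI units:
  P = 45 kN = 45000 N
  E = 200 GPa = 2 × 10¹¹ Pa
Substitute:
  delta = (45000 × 3.4^3) / (3 × (2 × 10¹¹) × 0.00064)
  delta = 0.004606 m
Convert: delta = 0.004606 m = 4.606 mm
Final answer: delta = 4.606 mm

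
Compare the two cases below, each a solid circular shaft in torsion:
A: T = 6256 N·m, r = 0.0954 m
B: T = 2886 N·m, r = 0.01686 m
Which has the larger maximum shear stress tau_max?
Model: a solid circular shaft in torsion, so tau_max = (2·T) / (π·r^3) (SI units).
  A: tau_max = (2 × 6256) / (π × 0.0954^3) = 4.587 × 10⁶ Pa = 4.587 MPa
  B: tau_max = (2 × 2886) / (π × 0.01686^3) = 3.834 × 10⁸ Pa = 383.4 MPa
383.4 MPa > 4.587 MPa, so B is larger.
Final answer: B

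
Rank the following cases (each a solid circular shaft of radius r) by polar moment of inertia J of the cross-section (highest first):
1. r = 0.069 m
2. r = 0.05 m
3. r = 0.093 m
Model: a solid circular shaft of radius r, so J = (π·r^4) / 2 (SI units).
  Case 1: J = (π × 0.069^4) / 2 = 3.561 × 10⁻⁵ m⁴
  Case 2: J = (π × 0.05^4) / 2 = 9.817 × 10⁻⁶ m⁴
  Case 3: J = (π × 0.093^4) / 2 = 0.0001175 m⁴
Ordering: 0.0001175 m⁴ (case 3) > 3.561 × 10⁻⁵ m⁴ (case 1) > 9.817 × 10⁻⁶ m⁴ (case 2)
Final answer: 3, 1, 2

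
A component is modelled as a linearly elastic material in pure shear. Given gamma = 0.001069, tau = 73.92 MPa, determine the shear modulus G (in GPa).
Model: a linearly elastic material in pure shear, so tau = G·gamma.
Solve for G: G = tau / gamma.
Convert to SI units:
  tau = 73.92 MPa = 7.392 × 10⁷ Pa
Substitute:
  G = (7.392 × 10⁷) / 0.001069
  G = 6.915 × 10¹⁰ Pa
Convert: G = 6.915 × 10¹⁰ Pa = 69.15 GPa
Final answer: G = 69.15 GPa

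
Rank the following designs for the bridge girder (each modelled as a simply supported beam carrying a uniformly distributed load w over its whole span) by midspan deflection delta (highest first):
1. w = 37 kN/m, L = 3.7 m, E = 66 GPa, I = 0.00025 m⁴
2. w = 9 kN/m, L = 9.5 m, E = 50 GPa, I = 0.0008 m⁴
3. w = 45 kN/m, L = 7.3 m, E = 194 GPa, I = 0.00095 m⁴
Model: a simply supported beam carrying a uniformly distributed load w over its whole span, so delta = (5·w·L^4) / (384·E·I) (SI units).
  Case 1: delta = (5 × 37000 × 3.7^4) / (384 × (6.6 × 10¹⁰) × 0.00025) = 0.005472 m = 5.472 mm
  Case 2: delta = (5 × 9000 × 9.5^4) / (384 × (5 × 10¹⁰) × 0.0008) = 0.02386 m = 23.86 mm
  Case 3: delta = (5 × 45000 × 7.3^4) / (384 × (1.94 × 10¹¹) × 0.00095) = 0.009029 m = 9.029 mm
Ordering: 23.86 mm (case 2) > 9.029 mm (case 3) > 5.472 mm (case 1)
Final answer: 2, 3, 1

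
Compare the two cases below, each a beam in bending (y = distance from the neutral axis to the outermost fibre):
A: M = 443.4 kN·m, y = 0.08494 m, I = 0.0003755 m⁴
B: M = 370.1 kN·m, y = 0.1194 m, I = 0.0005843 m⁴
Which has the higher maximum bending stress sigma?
Model: a beam in bending (y = distance from the neutral axis to the outermost fibre), so sigma = (M·y) / I (SI units).
  A: sigma = (443400 × 0.08494) / 0.0003755 = 1.003 × 10⁸ Pa = 100.3 MPa
  B: sigma = (370100 × 0.1194) / 0.0005843 = 7.563 × 10⁷ Pa = 75.63 MPa
100.3 MPa > 75.63 MPa, so A is larger.
Final answer: A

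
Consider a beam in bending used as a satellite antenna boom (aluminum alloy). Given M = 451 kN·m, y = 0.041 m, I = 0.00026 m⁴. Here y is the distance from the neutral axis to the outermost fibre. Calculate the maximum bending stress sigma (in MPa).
Model: a beam in bending, so sigma = (M·y) / I.
Convert to SI units:
  M = 451 kN·m = 451000 N·m
Substitute:
  sigma = (451000 × 0.041) / 0.00026
  sigma = 7.112 × 10⁷ Pa
Convert: sigma = 7.112 × 10⁷ Pa = 71.12 MPa
Final answer: sigma = 71.12 MPa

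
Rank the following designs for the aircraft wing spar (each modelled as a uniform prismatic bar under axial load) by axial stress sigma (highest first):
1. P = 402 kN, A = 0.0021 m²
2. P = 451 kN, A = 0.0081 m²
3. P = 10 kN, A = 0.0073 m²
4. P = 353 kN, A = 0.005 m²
Model: a uniform prismatic bar under axial load, so sigma = P / A (SI units).
  Case 1: sigma = 402000 / 0.0021 = 1.914 × 10⁸ Pa = 191.4 MPa
  Case 2: sigma = 451000 / 0.0081 = 5.568 × 10⁷ Pa = 55.68 MPa
  Case 3: sigma = 10000 / 0.0073 = 1.37 × 10⁶ Pa = 1.37 MPa
  Case 4: sigma = 353000 / 0.005 = 7.06 × 10⁷ Pa = 70.6 MPa
Ordering: 191.4 MPa (case 1) > 70.6 MPa (case 4) > 55.68 MPa (case 2) > 1.37 MPa (case 3)
Final answer: 1, 4, 2, 3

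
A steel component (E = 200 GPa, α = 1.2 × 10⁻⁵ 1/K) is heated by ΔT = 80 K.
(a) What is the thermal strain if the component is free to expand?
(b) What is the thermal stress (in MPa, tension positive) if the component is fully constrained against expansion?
(a) Free thermal strain ε_th = α·ΔT = (1.2 × 10⁻⁵) × 80 = 0.00096
(b) Fully constrained, the expansion is suppressed, so σ = -E·α·ΔT. Convert E = 200 GPa = 2 × 10¹¹ Pa.
  σ = -(2 × 10¹¹) × (1.2 × 10⁻⁵) × 80 = -1.92 × 10⁸ Pa = -192 MPa (compressive)
Final answer: (a) ε_th = 0.00096, (b) σ = -192 MPa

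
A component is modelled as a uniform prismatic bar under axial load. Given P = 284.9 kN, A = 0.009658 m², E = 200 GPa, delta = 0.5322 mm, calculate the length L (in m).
Model: a uniform prismatic bar under axial load, so delta = (P·L) / (A·E).
Solve for L: L = (delta·A·E) / P.
Convert to SI units:
  P = 284.9 kN = 284900 N
  E = 200 GPa = 2 × 10¹¹ Pa
  delta = 0.5322 mm = 0.0005322 m
Substitute:
  L = (0.0005322 × 0.009658 × (2 × 10¹¹)) / 284900
  L = 3.608 m
Final answer: L = 3.608 m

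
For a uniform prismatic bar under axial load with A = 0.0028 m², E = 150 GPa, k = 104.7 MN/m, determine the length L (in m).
Model: a uniform prismatic bar under axial load, so k = (A·E) / L.
Solve for L: L = (A·E) / k.
Convert to SI units:
  E = 150 GPa = 1.5 × 10¹¹ Pa
  k = 104.7 MN/m = 1.047 × 10⁸ N/m
Substitute:
  L = (0.0028 × (1.5 × 10¹¹)) / (1.047 × 10⁸)
  L = 4.011 m
Final answer: L = 4.011 m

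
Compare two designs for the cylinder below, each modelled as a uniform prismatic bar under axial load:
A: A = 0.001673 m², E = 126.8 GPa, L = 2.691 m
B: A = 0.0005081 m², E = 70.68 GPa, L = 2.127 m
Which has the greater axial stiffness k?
Model: a uniform prismatic bar under axial load, so k = (A·E) / L (SI units).
  A: k = (0.001673 × (1.268 × 10¹¹)) / 2.691 = 7.883 × 10⁷ N/m = 78.83 MN/m
  B: k = (0.0005081 × (7.068 × 10¹⁰)) / 2.127 = 1.688 × 10⁷ N/m = 16.88 MN/m
78.83 MN/m > 16.88 MN/m, so A is larger.
Final answer: A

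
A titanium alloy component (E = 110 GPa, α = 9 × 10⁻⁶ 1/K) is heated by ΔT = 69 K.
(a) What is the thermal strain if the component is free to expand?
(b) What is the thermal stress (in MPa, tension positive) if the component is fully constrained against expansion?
(a) Free thermal strain ε_th = α·ΔT = (9 × 10⁻⁶) × 69 = 0.000621
(b) Fully constrained, the expansion is suppressed, so σ = -E·α·ΔT. Convert E = 110 GPa = 1.1 × 10¹¹ Pa.
  σ = -(1.1 × 10¹¹) × (9 × 10⁻⁶) × 69 = -6.831 × 10⁷ Pa = -68.31 MPa (compressive)
Final answer: (a) ε_th = 0.000621, (b) σ = -68.31 MPa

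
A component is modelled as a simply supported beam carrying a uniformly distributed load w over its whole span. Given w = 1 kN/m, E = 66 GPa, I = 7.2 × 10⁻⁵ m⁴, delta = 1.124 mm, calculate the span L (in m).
Model: a simply supported beam carrying a uniformly distributed load w over its whole span, so delta = (5·w·L^4) / (384·E·I).
Solve for L: L = ((384·delta·E·I) / (5·w))^(1/4).
Convert to SI units:
  w = 1 kN/m = 1000 N/m
  E = 66 GPa = 6.6 × 10¹⁰ Pa
  delta = 1.124 mm = 0.001124 m
Substitute:
  L = ((384 × 0.001124 × (6.6 × 10¹⁰) × (7.2 × 10⁻⁵)) / (5 × 1000))^(1/4)
  L = 4.5 m
Final answer: L = 4.5 m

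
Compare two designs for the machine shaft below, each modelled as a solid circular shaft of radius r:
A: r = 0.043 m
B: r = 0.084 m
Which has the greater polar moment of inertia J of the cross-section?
Model: a solid circular shaft of radius r, so J = (π·r^4) / 2 (SI units).
  A: J = (π × 0.043^4) / 2 = 5.37 × 10⁻⁶ m⁴
  B: J = (π × 0.084^4) / 2 = 7.821 × 10⁻⁵ m⁴
7.821 × 10⁻⁵ m⁴ > 5.37 × 10⁻⁶ m⁴, so B is larger.
Final answer: B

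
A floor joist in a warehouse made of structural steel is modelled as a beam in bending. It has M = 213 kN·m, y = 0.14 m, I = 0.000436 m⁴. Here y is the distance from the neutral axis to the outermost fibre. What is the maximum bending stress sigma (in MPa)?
Model: a beam in bending, so sigma = (M·y) / I.
Convert to SI units:
  M = 213 kN·m = 213000 N·m
Substitute:
  sigma = (213000 × 0.14) / 0.000436
  sigma = 6.839 × 10⁷ Pa
Convert: sigma = 6.839 × 10⁷ Pa = 68.39 MPa
Final answer: sigma = 68.39 MPa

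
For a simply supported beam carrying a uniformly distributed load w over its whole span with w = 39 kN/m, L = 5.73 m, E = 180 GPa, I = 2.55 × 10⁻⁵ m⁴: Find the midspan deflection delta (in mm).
Model: a simply supported beam carrying a uniformly distributed load w over its whole span, so delta = (5·w·L^4) / (384·E·I).
Convert to SI units:
  w = 39 kN/m = 39000 N/m
  E = 180 GPa = 1.8 × 10¹¹ Pa
Substitute:
  delta = (5 × 39000 × 5.73^4) / (384 × (1.8 × 10¹¹) × (2.55 × 10⁻⁵))
  delta = 0.1193 m
Convert: delta = 0.1193 m = 119.3 mm
Final answer: delta = 119.3 mm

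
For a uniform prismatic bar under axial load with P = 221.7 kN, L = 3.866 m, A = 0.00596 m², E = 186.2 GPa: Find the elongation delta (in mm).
Model: a uniform prismatic bar under axial load, so delta = (P·L) / (A·E).
Convert to SI units:
  P = 221.7 kN = 221700 N
  E = 186.2 GPa = 1.862 × 10¹¹ Pa
Substitute:
  delta = (221700 × 3.866) / (0.00596 × (1.862 × 10¹¹))
  delta = 0.0007723 m
Convert: delta = 0.0007723 m = 0.7723 mm
Final answer: delta = 0.7723 mm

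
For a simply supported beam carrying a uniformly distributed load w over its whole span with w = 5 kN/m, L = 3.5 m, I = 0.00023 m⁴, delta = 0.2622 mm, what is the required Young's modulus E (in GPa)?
Model: a simply supported beam carrying a uniformly distributed load w over its whole span, so delta = (5·w·L^4) / (384·E·I).
Solve for E: E = (5·w·L^4) / (384·delta·I).
Convert to SI units:
  w = 5 kN/m = 5000 N/m
  delta = 0.2622 mm = 0.0002622 m
Substitute:
  E = (5 × 5000 × 3.5^4) / (384 × 0.0002622 × 0.00023)
  E = 1.62 × 10¹¹ Pa
Convert: E = 1.62 × 10¹¹ Pa = 162 GPa
Final answer: E = 162 GPa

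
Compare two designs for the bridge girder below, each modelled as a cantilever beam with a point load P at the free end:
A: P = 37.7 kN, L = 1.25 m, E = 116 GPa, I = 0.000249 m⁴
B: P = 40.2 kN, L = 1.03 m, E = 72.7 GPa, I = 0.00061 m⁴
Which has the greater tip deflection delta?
Model: a cantilever beam with a point load P at the free end, so delta = (P·L^3) / (3·E·I) (SI units).
  A: delta = (37700 × 1.25^3) / (3 × (1.16 × 10¹¹) × 0.000249) = 0.0008498 m = 0.8498 mm
  B: delta = (40200 × 1.03^3) / (3 × (7.27 × 10¹⁰) × 0.00061) = 0.0003302 m = 0.3302 mm
0.8498 mm > 0.3302 mm, so A is larger.
Final answer: A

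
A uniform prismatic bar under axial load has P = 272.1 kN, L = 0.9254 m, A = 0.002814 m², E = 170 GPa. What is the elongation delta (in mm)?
Model: a uniform prismatic bar under axial load, so delta = (P·L) / (A·E).
Convert to SI units:
  P = 272.1 kN = 272100 N
  E = 170 GPa = 1.7 × 10¹¹ Pa
Substitute:
  delta = (272100 × 0.9254) / (0.002814 × (1.7 × 10¹¹))
  delta = 0.0005264 m
Convert: delta = 0.0005264 m = 0.5264 mm
Final answer: delta = 0.5264 mm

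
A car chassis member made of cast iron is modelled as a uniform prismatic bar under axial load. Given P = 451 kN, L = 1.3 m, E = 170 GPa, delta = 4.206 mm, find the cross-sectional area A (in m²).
Model: a uniform prismatic bar under axial load, so delta = (P·L) / (A·E).
Solve for A: A = (P·L) / (delta·E).
Convert to SI units:
  P = 451 kN = 451000 N
  E = 170 GPa = 1.7 × 10¹¹ Pa
  delta = 4.206 mm = 0.004206 m
Substitute:
  A = (451000 × 1.3) / (0.004206 × (1.7 × 10¹¹))
  A = 0.00082 m²
Final answer: A = 0.00082 m²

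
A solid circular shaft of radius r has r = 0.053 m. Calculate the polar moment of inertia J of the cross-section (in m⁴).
Model: a solid circular shaft of radius r, so J = (π·r^4) / 2.
Substitute:
  J = (π × 0.053^4) / 2
  J = 1.239 × 10⁻⁵ m⁴
Final answer: J = 1.239 × 10⁻⁵ m⁴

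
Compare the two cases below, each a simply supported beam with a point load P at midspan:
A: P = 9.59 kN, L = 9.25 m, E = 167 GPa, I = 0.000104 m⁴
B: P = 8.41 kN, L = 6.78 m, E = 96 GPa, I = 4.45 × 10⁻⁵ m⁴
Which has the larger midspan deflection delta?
Model: a simply supported beam with a point load P at midspan, so delta = (P·L^3) / (48·E·I) (SI units).
  A: delta = (9590 × 9.25^3) / (48 × (1.67 × 10¹¹) × 0.000104) = 0.009104 m = 9.104 mm
  B: delta = (8410 × 6.78^3) / (48 × (9.6 × 10¹⁰) × (4.45 × 10⁻⁵)) = 0.01278 m = 12.78 mm
12.78 mm > 9.104 mm, so B is larger.
Final answer: B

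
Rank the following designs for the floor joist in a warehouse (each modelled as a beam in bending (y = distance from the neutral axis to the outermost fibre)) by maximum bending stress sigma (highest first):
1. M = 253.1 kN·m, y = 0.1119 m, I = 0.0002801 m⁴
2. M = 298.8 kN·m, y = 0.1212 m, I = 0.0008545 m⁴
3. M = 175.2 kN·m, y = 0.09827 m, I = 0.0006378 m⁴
Model: a beam in bending (y = distance from the neutral axis to the outermost fibre), so sigma = (M·y) / I (SI units).
  Case 1: sigma = (253100 × 0.1119) / 0.0002801 = 1.011 × 10⁸ Pa = 101.1 MPa
  Case 2: sigma = (298800 × 0.1212) / 0.0008545 = 4.238 × 10⁷ Pa = 42.38 MPa
  Case 3: sigma = (175200 × 0.09827) / 0.0006378 = 2.699 × 10⁷ Pa = 26.99 MPa
Ordering: 101.1 MPa (case 1) > 42.38 MPa (case 2) > 26.99 MPa (case 3)
Final answer: 1, 2, 3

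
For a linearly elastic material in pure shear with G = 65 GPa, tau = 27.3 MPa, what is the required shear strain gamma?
Model: a linearly elastic material in pure shear, so tau = G·gamma.
Solve for gamma: gamma = tau / G.
Convert to SI units:
  G = 65 GPa = 6.5 × 10¹⁰ Pa
  tau = 27.3 MPa = 2.73 × 10⁷ Pa
Substitute:
  gamma = (2.73 × 10⁷) / (6.5 × 10¹⁰)
  gamma = 0.00042
Final answer: gamma = 0.00042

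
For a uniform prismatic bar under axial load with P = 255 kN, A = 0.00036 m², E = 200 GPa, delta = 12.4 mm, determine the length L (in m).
Model: a uniform prismatic bar under axial load, so delta = (P·L) / (A·E).
Solve for L: L = (delta·A·E) / P.
Convert to SI units:
  P = 255 kN = 255000 N
  E = 200 GPa = 2 × 10¹¹ Pa
  delta = 12.4 mm = 0.0124 m
Substitute:
  L = (0.0124 × 0.00036 × (2 × 10¹¹)) / 255000
  L = 3.501 m
Final answer: L = 3.501 m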